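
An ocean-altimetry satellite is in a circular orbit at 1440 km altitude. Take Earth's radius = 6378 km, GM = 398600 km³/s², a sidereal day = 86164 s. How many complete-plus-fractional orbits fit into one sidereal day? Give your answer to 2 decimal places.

12.52

Semi-major axis a = 6378 + 1440 = 7818 km. Period T = 2π√(a³/μ) = 2π√(7818³/398600) = 6879.5 s = 114.66 min.
Orbits per sidereal day = 86164 / 6879.5 = 12.525.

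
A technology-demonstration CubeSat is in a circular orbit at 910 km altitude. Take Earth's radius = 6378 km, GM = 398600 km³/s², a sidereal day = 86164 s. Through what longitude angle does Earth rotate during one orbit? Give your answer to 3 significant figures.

Semi-major axis a = 6378 + 910 = 7288 km. Period T = 2π√(a³/μ) = 2π√(7288³/398600) = 6191.9 s = 103.20 min.
During one orbit Earth rotates (6191.9 / 86164) × 360° = 25.87°.

25.9°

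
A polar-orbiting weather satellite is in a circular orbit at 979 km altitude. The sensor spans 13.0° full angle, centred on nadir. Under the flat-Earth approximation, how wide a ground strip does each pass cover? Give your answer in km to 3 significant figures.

Half-angle = 13.0°/2 = 6.5°.
Swath width ≈ 2h·tan(θ/2) = 2 × 979 × tan(6.5°) = 223.1 km.

223 km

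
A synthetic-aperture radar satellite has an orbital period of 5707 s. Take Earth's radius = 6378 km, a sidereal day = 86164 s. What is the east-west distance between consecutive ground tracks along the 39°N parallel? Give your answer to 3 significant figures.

2060 km

Node shift per orbit = (5707.0/86164) × 360° = 23.84°.
Equatorial spacing = 23.84 × 111.3 km/° = 2654 km.
At 39° latitude, spacing = 2654 × cos(39°) = 2063 km.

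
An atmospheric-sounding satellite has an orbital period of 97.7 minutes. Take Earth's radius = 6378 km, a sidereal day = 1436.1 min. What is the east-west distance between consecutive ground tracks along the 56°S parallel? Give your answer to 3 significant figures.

1520 km

T = 97.7 min = 5862.0 s.
Node shift per orbit = (5862.0/86166) × 360° = 24.49°.
Equatorial spacing = 24.49 × 111.3 km/° = 2726 km.
At 56° latitude, spacing = 2726 × cos(56°) = 1525 km.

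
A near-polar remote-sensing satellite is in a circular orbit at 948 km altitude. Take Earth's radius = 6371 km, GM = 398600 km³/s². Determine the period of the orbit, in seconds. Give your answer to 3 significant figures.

Semi-major axis a = 6371 + 948 = 7319 km. Period T = 2π√(a³/μ) = 2π√(7319³/398600) = 6231.4 s = 103.86 min.

6230 seconds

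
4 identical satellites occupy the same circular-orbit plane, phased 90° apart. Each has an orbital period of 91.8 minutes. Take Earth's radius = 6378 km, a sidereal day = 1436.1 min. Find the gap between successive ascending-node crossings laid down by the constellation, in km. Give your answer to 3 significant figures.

T = 91.8 min = 5508.0 s.
Single-satellite node shift = (5508.0/86166) × 360° = 23.01°.
With 4 satellites evenly phased, successive equator crossings are 23.01/4 = 5.753° apart.
That is 5.753 × 111.3 = 640 km at the equator.

640 km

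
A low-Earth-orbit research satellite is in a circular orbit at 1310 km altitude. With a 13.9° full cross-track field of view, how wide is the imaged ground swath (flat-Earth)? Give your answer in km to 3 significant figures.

Half-angle = 13.9°/2 = 6.95°.
Swath width ≈ 2h·tan(θ/2) = 2 × 1310 × tan(6.95°) = 319.4 km.

319 km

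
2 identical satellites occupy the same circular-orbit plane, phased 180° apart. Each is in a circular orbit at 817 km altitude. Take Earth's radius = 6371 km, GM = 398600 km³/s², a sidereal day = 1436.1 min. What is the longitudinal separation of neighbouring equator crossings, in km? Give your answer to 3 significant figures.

Semi-major axis a = 6371 + 817 = 7188 km. Period T = 2π√(a³/μ) = 2π√(7188³/398600) = 6064.9 s = 101.08 min.
Single-satellite node shift = (6064.9/86166) × 360° = 25.34°.
With 2 satellites evenly phased, successive equator crossings are 25.34/2 = 12.670° apart.
That is 12.670 × 111.2 = 1409 km at the equator.

1410 km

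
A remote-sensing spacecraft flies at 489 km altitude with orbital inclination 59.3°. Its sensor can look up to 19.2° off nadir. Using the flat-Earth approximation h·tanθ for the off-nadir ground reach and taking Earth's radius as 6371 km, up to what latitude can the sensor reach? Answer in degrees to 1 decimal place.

For a prograde orbit the ground track reaches latitude ±i = ±59.3°.
Sensor half-swath on the ground ≈ 489·tan(19.2°) = 170 km = 1.53° of latitude.
Maximum observable latitude ≈ 59.3 + 1.53 = 60.8°.

60.8°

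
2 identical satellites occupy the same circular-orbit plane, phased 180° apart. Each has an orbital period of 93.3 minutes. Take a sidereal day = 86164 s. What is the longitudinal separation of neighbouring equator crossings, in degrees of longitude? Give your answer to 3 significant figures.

T = 93.3 min = 5598.0 s.
Single-satellite node shift = (5598.0/86164) × 360° = 23.39°.
With 2 satellites evenly phased, successive equator crossings are 23.39/2 = 11.694° apart.

11.7°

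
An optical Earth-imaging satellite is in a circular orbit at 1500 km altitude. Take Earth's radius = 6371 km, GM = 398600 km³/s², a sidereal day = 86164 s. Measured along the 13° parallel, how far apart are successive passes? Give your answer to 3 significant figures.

Semi-major axis a = 6371 + 1500 = 7871 km. Period T = 2π√(a³/μ) = 2π√(7871³/398600) = 6949.5 s = 115.83 min.
Node shift per orbit = (6949.5/86164) × 360° = 29.04°.
Equatorial spacing = 29.04 × 111.2 km/° = 3229 km.
At 13° latitude, spacing = 3229 × cos(13°) = 3146 km.

3150 km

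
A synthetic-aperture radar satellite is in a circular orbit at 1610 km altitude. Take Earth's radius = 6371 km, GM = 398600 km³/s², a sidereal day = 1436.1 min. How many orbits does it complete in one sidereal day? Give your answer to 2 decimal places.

12.14

Semi-major axis a = 6371 + 1610 = 7981 km. Period T = 2π√(a³/μ) = 2π√(7981³/398600) = 7095.7 s = 118.26 min.
Orbits per sidereal day = 86166 / 7095.7 = 12.143.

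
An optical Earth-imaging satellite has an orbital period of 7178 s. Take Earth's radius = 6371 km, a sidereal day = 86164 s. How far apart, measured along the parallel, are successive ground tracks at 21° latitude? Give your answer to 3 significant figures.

Node shift per orbit = (7178.0/86164) × 360° = 29.99°.
Equatorial spacing = 29.99 × 111.2 km/° = 3335 km.
At 21° latitude, spacing = 3335 × cos(21°) = 3113 km.

3110 km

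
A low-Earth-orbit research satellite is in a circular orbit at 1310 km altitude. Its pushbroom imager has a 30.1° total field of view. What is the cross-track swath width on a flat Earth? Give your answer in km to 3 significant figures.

Half-angle = 30.1°/2 = 15.05°.
Swath width ≈ 2h·tan(θ/2) = 2 × 1310 × tan(15.05°) = 704.5 km.

704 km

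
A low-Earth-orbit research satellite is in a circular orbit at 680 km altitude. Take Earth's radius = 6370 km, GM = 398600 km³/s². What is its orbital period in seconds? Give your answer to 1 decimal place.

5891.1 seconds

Semi-major axis a = 6370 + 680 = 7050 km. Period T = 2π√(a³/μ) = 2π√(7050³/398600) = 5891.1 s = 98.18 min.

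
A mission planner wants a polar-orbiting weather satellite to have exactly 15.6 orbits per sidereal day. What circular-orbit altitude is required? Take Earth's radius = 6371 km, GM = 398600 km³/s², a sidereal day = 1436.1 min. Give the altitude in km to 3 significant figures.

383 km

Required period T = 86166 / 15.6 = 5523.5 s.
From T = 2π√(a³/μ): a = (μ T²/4π²)^(1/3) = (398600 × 5523.5² / 4π²)^(1/3) = 6754 km.
Altitude h = a − R = 6754 − 6371 = 383 km.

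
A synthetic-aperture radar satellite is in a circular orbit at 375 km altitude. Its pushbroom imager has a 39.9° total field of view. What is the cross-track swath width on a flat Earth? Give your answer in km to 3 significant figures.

Half-angle = 39.9°/2 = 19.95°.
Swath width ≈ 2h·tan(θ/2) = 2 × 375 × tan(19.95°) = 272.2 km.

272 km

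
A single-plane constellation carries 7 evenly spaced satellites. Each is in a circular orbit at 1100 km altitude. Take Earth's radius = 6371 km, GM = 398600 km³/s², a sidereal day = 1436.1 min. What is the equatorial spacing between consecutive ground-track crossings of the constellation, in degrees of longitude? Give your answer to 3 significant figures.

3.84°

Semi-major axis a = 6371 + 1100 = 7471 km. Period T = 2π√(a³/μ) = 2π√(7471³/398600) = 6426.6 s = 107.11 min.
Single-satellite node shift = (6426.6/86166) × 360° = 26.85°.
With 7 satellites evenly phased, successive equator crossings are 26.85/7 = 3.836° apart.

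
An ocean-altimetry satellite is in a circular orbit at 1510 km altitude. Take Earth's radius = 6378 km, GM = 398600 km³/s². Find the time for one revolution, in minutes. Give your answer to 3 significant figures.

116 min

Semi-major axis a = 6378 + 1510 = 7888 km. Period T = 2π√(a³/μ) = 2π√(7888³/398600) = 6972.1 s = 116.20 min.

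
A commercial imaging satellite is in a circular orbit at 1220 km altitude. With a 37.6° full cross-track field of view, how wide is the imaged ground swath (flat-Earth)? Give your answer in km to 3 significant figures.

831 km

Half-angle = 37.6°/2 = 18.8°.
Swath width ≈ 2h·tan(θ/2) = 2 × 1220 × tan(18.8°) = 830.6 km.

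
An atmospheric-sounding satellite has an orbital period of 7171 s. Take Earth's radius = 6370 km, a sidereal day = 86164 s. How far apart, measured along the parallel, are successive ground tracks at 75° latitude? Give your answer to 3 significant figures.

862 km

Node shift per orbit = (7171.0/86164) × 360° = 29.96°.
Equatorial spacing = 29.96 × 111.2 km/° = 3331 km.
At 75° latitude, spacing = 3331 × cos(75°) = 862 km.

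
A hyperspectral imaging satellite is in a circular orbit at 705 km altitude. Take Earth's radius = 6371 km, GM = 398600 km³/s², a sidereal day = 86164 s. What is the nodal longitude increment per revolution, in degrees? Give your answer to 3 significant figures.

Semi-major axis a = 6371 + 705 = 7076 km. Period T = 2π√(a³/μ) = 2π√(7076³/398600) = 5923.7 s = 98.73 min.
During one orbit Earth rotates (5923.7 / 86164) × 360° = 24.75°.

24.7°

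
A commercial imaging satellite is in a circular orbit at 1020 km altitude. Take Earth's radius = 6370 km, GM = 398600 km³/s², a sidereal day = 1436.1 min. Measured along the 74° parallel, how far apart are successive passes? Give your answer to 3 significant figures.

809 km

Semi-major axis a = 6370 + 1020 = 7390 km. Period T = 2π√(a³/μ) = 2π√(7390³/398600) = 6322.3 s = 105.37 min.
Node shift per orbit = (6322.3/86166) × 360° = 26.41°.
Equatorial spacing = 26.41 × 111.2 km/° = 2937 km.
At 74° latitude, spacing = 2937 × cos(74°) = 809 km.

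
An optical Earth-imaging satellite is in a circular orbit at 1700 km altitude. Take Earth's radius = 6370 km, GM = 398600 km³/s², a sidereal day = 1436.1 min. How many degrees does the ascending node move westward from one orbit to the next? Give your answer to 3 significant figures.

Semi-major axis a = 6370 + 1700 = 8070 km. Period T = 2π√(a³/μ) = 2π√(8070³/398600) = 7214.8 s = 120.25 min.
During one orbit Earth rotates (7214.8 / 86166) × 360° = 30.14°.

30.1°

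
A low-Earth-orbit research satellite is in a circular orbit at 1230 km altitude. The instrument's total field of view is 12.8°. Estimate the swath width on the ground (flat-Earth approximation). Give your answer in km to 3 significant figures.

276 km

Half-angle = 12.8°/2 = 6.4°.
Swath width ≈ 2h·tan(θ/2) = 2 × 1230 × tan(6.4°) = 275.9 km.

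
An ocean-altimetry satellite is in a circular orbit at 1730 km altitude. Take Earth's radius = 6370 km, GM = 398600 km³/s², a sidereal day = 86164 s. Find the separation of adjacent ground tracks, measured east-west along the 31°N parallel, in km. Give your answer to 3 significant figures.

2890 km

Semi-major axis a = 6370 + 1730 = 8100 km. Period T = 2π√(a³/μ) = 2π√(8100³/398600) = 7255.0 s = 120.92 min.
Node shift per orbit = (7255.0/86164) × 360° = 30.31°.
Equatorial spacing = 30.31 × 111.2 km/° = 3370 km.
At 31° latitude, spacing = 3370 × cos(31°) = 2889 km.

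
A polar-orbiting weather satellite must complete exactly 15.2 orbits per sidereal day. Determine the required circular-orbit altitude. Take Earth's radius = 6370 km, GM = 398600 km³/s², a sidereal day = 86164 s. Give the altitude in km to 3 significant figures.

501 km

Required period T = 86164 / 15.2 = 5668.7 s.
From T = 2π√(a³/μ): a = (μ T²/4π²)^(1/3) = (398600 × 5668.7² / 4π²)^(1/3) = 6871 km.
Altitude h = a − R = 6871 − 6370 = 501 km.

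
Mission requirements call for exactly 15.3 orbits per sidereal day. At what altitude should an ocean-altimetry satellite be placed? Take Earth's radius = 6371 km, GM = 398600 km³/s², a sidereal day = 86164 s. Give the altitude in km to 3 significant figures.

Required period T = 86164 / 15.3 = 5631.6 s.
From T = 2π√(a³/μ): a = (μ T²/4π²)^(1/3) = (398600 × 5631.6² / 4π²)^(1/3) = 6841 km.
Altitude h = a − R = 6841 − 6371 = 470 km.

470 km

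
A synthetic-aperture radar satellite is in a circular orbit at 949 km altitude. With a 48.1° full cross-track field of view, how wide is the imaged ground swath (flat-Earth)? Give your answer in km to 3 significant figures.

847 km

Half-angle = 48.1°/2 = 24.05°.
Swath width ≈ 2h·tan(θ/2) = 2 × 949 × tan(24.05°) = 847.0 km.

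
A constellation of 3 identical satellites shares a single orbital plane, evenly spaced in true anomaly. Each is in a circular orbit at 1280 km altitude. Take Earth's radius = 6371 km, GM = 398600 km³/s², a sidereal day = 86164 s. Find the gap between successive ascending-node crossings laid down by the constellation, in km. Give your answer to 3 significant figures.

Semi-major axis a = 6371 + 1280 = 7651 km. Period T = 2π√(a³/μ) = 2π√(7651³/398600) = 6660.2 s = 111.00 min.
Single-satellite node shift = (6660.2/86164) × 360° = 27.83°.
With 3 satellites evenly phased, successive equator crossings are 27.83/3 = 9.276° apart.
That is 9.276 × 111.2 = 1031 km at the equator.

1030 km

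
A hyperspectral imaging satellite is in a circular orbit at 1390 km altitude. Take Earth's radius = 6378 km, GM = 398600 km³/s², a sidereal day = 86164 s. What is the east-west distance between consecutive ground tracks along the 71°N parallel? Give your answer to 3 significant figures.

1030 km

Semi-major axis a = 6378 + 1390 = 7768 km. Period T = 2π√(a³/μ) = 2π√(7768³/398600) = 6813.6 s = 113.56 min.
Node shift per orbit = (6813.6/86164) × 360° = 28.47°.
Equatorial spacing = 28.47 × 111.3 km/° = 3169 km.
At 71° latitude, spacing = 3169 × cos(71°) = 1032 km.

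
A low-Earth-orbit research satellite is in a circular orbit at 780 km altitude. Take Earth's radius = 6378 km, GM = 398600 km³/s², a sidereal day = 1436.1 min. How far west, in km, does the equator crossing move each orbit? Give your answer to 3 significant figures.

2800 km

Semi-major axis a = 6378 + 780 = 7158 km. Period T = 2π√(a³/μ) = 2π√(7158³/398600) = 6027.0 s = 100.45 min.
During one orbit Earth rotates (6027.0 / 86166) × 360° = 25.18°.
At the equator that is 25.18° × (2π·6378/360) km/° = 25.18 × 111.3 = 2803 km.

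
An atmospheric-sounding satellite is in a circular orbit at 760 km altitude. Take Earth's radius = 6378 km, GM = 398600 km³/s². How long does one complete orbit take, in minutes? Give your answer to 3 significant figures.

100 min

Semi-major axis a = 6378 + 760 = 7138 km. Period T = 2π√(a³/μ) = 2π√(7138³/398600) = 6001.7 s = 100.03 min.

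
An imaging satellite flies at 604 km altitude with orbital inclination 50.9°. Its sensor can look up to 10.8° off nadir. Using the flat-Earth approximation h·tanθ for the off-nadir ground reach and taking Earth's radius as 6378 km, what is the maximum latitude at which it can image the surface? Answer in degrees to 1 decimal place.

For a prograde orbit the ground track reaches latitude ±i = ±50.9°.
Sensor half-swath on the ground ≈ 604·tan(10.8°) = 115 km = 1.04° of latitude.
Maximum observable latitude ≈ 50.9 + 1.04 = 51.9°.

51.9°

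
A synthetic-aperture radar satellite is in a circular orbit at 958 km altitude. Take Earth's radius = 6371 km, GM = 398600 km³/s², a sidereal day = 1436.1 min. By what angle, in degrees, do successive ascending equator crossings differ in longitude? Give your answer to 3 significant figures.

26.1°

Semi-major axis a = 6371 + 958 = 7329 km. Period T = 2π√(a³/μ) = 2π√(7329³/398600) = 6244.2 s = 104.07 min.
During one orbit Earth rotates (6244.2 / 86166) × 360° = 26.09°.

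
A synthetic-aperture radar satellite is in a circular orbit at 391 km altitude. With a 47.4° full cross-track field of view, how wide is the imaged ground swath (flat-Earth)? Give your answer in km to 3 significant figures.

Half-angle = 47.4°/2 = 23.7°.
Swath width ≈ 2h·tan(θ/2) = 2 × 391 × tan(23.7°) = 343.3 km.

343 km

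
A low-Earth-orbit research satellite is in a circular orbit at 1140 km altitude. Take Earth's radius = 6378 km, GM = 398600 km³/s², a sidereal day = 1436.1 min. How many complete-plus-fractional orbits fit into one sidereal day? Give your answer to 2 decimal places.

13.28

Semi-major axis a = 6378 + 1140 = 7518 km. Period T = 2π√(a³/μ) = 2π√(7518³/398600) = 6487.3 s = 108.12 min.
Orbits per sidereal day = 86166 / 6487.3 = 13.282.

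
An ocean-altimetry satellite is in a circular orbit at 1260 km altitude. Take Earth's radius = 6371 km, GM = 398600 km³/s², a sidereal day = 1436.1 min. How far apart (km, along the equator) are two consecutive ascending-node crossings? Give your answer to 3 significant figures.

Semi-major axis a = 6371 + 1260 = 7631 km. Period T = 2π√(a³/μ) = 2π√(7631³/398600) = 6634.1 s = 110.57 min.
During one orbit Earth rotates (6634.1 / 86166) × 360° = 27.72°.
At the equator that is 27.72° × (2π·6371/360) km/° = 27.72 × 111.2 = 3082 km.

3080 km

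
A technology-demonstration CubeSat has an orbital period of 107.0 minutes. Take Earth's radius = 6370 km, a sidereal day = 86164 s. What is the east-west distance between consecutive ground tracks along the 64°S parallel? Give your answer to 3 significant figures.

1310 km

T = 107.0 min = 6420.0 s.
Node shift per orbit = (6420.0/86164) × 360° = 26.82°.
Equatorial spacing = 26.82 × 111.2 km/° = 2982 km.
At 64° latitude, spacing = 2982 × cos(64°) = 1307 km.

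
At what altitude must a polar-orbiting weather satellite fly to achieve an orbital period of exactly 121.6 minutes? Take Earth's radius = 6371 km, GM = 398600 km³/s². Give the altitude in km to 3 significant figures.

1760 km

T = 121.6 min = 7296.0 s.
From T = 2π√(a³/μ): a = (μ T²/4π²)^(1/3) = (398600 × 7296.0² / 4π²)^(1/3) = 8130 km.
Altitude h = a − R = 8130 − 6371 = 1759 km.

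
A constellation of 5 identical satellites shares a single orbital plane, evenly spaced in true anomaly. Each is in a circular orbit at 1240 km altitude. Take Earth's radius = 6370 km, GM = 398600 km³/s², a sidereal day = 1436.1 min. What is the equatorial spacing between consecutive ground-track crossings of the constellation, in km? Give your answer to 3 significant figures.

614 km

Semi-major axis a = 6370 + 1240 = 7610 km. Period T = 2π√(a³/μ) = 2π√(7610³/398600) = 6606.8 s = 110.11 min.
Single-satellite node shift = (6606.8/86166) × 360° = 27.60°.
With 5 satellites evenly phased, successive equator crossings are 27.60/5 = 5.521° apart.
That is 5.521 × 111.2 = 614 km at the equator.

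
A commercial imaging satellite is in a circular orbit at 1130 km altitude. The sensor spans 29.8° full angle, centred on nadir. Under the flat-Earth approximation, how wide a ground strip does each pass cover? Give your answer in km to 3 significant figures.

Half-angle = 29.8°/2 = 14.9°.
Swath width ≈ 2h·tan(θ/2) = 2 × 1130 × tan(14.9°) = 601.3 km.

601 km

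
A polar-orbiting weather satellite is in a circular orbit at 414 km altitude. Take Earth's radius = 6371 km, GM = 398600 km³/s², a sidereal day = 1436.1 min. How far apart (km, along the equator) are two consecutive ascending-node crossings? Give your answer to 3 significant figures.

2580 km

Semi-major axis a = 6371 + 414 = 6785 km. Period T = 2π√(a³/μ) = 2π√(6785³/398600) = 5562.1 s = 92.70 min.
During one orbit Earth rotates (5562.1 / 86166) × 360° = 23.24°.
At the equator that is 23.24° × (2π·6371/360) km/° = 23.24 × 111.2 = 2584 km.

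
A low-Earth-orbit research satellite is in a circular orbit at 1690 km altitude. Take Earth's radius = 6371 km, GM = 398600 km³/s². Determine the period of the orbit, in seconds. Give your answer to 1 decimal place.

7202.7 seconds

Semi-major axis a = 6371 + 1690 = 8061 km. Period T = 2π√(a³/μ) = 2π√(8061³/398600) = 7202.7 s = 120.04 min.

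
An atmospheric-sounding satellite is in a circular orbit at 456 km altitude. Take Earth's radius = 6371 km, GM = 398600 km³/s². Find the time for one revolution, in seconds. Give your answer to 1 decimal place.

Semi-major axis a = 6371 + 456 = 6827 km. Period T = 2π√(a³/μ) = 2π√(6827³/398600) = 5613.8 s = 93.56 min.

5613.8 seconds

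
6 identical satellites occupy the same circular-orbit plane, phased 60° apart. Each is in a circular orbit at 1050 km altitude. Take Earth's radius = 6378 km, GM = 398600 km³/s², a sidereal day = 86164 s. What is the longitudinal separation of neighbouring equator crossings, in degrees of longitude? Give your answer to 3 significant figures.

4.44°

Semi-major axis a = 6378 + 1050 = 7428 km. Period T = 2π√(a³/μ) = 2π√(7428³/398600) = 6371.2 s = 106.19 min.
Single-satellite node shift = (6371.2/86164) × 360° = 26.62°.
With 6 satellites evenly phased, successive equator crossings are 26.62/6 = 4.437° apart.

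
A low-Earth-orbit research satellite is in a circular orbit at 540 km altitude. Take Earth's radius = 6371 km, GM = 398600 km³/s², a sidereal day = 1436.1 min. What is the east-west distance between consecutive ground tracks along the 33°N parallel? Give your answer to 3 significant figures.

2230 km

Semi-major axis a = 6371 + 540 = 6911 km. Period T = 2π√(a³/μ) = 2π√(6911³/398600) = 5717.7 s = 95.30 min.
Node shift per orbit = (5717.7/86166) × 360° = 23.89°.
Equatorial spacing = 23.89 × 111.2 km/° = 2656 km.
At 33° latitude, spacing = 2656 × cos(33°) = 2228 km.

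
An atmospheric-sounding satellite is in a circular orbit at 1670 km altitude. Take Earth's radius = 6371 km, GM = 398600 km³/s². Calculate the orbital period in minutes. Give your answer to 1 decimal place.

Semi-major axis a = 6371 + 1670 = 8041 km. Period T = 2π√(a³/μ) = 2π√(8041³/398600) = 7175.9 s = 119.60 min.

119.6 min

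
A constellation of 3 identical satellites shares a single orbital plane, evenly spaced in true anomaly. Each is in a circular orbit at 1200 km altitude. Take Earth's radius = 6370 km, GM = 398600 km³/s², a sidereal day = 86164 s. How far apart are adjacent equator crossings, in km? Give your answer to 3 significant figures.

Semi-major axis a = 6370 + 1200 = 7570 km. Period T = 2π√(a³/μ) = 2π√(7570³/398600) = 6554.7 s = 109.25 min.
Single-satellite node shift = (6554.7/86164) × 360° = 27.39°.
With 3 satellites evenly phased, successive equator crossings are 27.39/3 = 9.129° apart.
That is 9.129 × 111.2 = 1015 km at the equator.

1010 km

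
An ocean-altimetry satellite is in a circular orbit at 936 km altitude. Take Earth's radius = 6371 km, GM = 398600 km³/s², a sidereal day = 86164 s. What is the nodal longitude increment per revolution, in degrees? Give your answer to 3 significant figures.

26.0°

Semi-major axis a = 6371 + 936 = 7307 km. Period T = 2π√(a³/μ) = 2π√(7307³/398600) = 6216.1 s = 103.60 min.
During one orbit Earth rotates (6216.1 / 86164) × 360° = 25.97°.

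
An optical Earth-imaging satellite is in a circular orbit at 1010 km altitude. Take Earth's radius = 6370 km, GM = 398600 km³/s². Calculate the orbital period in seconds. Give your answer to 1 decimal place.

Semi-major axis a = 6370 + 1010 = 7380 km. Period T = 2π√(a³/μ) = 2π√(7380³/398600) = 6309.5 s = 105.16 min.

6309.5 seconds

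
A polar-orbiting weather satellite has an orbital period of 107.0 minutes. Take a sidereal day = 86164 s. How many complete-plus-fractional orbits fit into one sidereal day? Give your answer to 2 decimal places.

13.42

T = 107.0 min = 6420.0 s.
Orbits per sidereal day = 86164 / 6420.0 = 13.421.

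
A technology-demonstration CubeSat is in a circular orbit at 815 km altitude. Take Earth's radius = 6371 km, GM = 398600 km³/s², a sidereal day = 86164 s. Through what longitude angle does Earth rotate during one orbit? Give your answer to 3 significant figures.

Semi-major axis a = 6371 + 815 = 7186 km. Period T = 2π√(a³/μ) = 2π√(7186³/398600) = 6062.4 s = 101.04 min.
During one orbit Earth rotates (6062.4 / 86164) × 360° = 25.33°.

25.3°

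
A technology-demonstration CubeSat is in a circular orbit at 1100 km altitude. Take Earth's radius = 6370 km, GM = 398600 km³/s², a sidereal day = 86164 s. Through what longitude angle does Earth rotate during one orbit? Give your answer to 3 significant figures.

26.8°

Semi-major axis a = 6370 + 1100 = 7470 km. Period T = 2π√(a³/μ) = 2π√(7470³/398600) = 6425.3 s = 107.09 min.
During one orbit Earth rotates (6425.3 / 86164) × 360° = 26.85°.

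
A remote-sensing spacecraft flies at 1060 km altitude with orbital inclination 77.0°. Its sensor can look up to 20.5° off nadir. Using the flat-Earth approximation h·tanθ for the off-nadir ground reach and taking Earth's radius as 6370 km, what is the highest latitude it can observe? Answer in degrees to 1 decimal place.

80.6°

For a prograde orbit the ground track reaches latitude ±i = ±77.0°.
Sensor half-swath on the ground ≈ 1060·tan(20.5°) = 396 km = 3.56° of latitude.
Maximum observable latitude ≈ 77.0 + 3.56 = 80.6°.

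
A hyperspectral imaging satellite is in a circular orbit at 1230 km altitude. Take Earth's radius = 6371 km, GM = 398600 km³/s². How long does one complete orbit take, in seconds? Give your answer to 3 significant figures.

6600 seconds

Semi-major axis a = 6371 + 1230 = 7601 km. Period T = 2π√(a³/μ) = 2π√(7601³/398600) = 6595.0 s = 109.92 min.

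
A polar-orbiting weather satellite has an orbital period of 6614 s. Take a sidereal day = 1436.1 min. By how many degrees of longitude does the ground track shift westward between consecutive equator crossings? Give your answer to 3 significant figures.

27.6°

During one orbit Earth rotates (6614.0 / 86166) × 360° = 27.63°.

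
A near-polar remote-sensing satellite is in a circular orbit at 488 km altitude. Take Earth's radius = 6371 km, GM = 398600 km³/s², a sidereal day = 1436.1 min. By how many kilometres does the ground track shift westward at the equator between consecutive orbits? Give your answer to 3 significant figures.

2630 km

Semi-major axis a = 6371 + 488 = 6859 km. Period T = 2π√(a³/μ) = 2π√(6859³/398600) = 5653.3 s = 94.22 min.
During one orbit Earth rotates (5653.3 / 86166) × 360° = 23.62°.
At the equator that is 23.62° × (2π·6371/360) km/° = 23.62 × 111.2 = 2626 km.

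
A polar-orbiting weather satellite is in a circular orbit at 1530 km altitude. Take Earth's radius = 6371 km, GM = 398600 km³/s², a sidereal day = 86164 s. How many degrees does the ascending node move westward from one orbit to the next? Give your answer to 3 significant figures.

Semi-major axis a = 6371 + 1530 = 7901 km. Period T = 2π√(a³/μ) = 2π√(7901³/398600) = 6989.3 s = 116.49 min.
During one orbit Earth rotates (6989.3 / 86164) × 360° = 29.20°.

29.2°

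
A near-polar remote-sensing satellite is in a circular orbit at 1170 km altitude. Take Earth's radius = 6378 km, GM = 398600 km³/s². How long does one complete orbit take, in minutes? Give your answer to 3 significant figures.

109 min

Semi-major axis a = 6378 + 1170 = 7548 km. Period T = 2π√(a³/μ) = 2π√(7548³/398600) = 6526.2 s = 108.77 min.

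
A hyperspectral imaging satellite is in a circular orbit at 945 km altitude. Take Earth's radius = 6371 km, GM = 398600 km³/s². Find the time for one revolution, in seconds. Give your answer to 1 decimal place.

Semi-major axis a = 6371 + 945 = 7316 km. Period T = 2π√(a³/μ) = 2π√(7316³/398600) = 6227.6 s = 103.79 min.

6227.6 seconds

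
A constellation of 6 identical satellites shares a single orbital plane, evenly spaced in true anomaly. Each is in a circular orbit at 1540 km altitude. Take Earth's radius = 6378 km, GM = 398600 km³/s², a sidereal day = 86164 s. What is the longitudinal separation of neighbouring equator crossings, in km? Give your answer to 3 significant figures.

544 km

Semi-major axis a = 6378 + 1540 = 7918 km. Period T = 2π√(a³/μ) = 2π√(7918³/398600) = 7011.9 s = 116.86 min.
Single-satellite node shift = (7011.9/86164) × 360° = 29.30°.
With 6 satellites evenly phased, successive equator crossings are 29.30/6 = 4.883° apart.
That is 4.883 × 111.3 = 544 km at the equator.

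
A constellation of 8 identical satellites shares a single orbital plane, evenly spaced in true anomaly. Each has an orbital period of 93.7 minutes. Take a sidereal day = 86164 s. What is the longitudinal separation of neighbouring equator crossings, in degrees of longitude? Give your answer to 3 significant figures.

T = 93.7 min = 5622.0 s.
Single-satellite node shift = (5622.0/86164) × 360° = 23.49°.
With 8 satellites evenly phased, successive equator crossings are 23.49/8 = 2.936° apart.

2.94°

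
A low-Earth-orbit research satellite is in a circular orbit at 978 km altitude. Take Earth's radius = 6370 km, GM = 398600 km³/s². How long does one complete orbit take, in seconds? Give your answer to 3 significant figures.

Semi-major axis a = 6370 + 978 = 7348 km. Period T = 2π√(a³/μ) = 2π√(7348³/398600) = 6268.5 s = 104.48 min.

6270 seconds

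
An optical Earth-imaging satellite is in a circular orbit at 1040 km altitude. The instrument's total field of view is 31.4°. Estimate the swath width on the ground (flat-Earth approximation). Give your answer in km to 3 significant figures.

585 km

Half-angle = 31.4°/2 = 15.7°.
Swath width ≈ 2h·tan(θ/2) = 2 × 1040 × tan(15.7°) = 584.7 km.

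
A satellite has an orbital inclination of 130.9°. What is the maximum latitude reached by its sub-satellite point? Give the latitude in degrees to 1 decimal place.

49.1°

Retrograde orbit: the ground track reaches ±(180° − i) = ±(180 − 130.9) = ±49.1°.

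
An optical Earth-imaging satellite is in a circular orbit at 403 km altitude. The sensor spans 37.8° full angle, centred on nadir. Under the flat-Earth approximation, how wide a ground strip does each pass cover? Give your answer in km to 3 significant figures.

276 km

Half-angle = 37.8°/2 = 18.9°.
Swath width ≈ 2h·tan(θ/2) = 2 × 403 × tan(18.9°) = 276.0 km.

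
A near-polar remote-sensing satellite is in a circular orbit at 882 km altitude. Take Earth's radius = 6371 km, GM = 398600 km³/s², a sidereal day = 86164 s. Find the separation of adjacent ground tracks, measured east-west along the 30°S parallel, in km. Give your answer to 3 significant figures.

2470 km

Semi-major axis a = 6371 + 882 = 7253 km. Period T = 2π√(a³/μ) = 2π√(7253³/398600) = 6147.3 s = 102.46 min.
Node shift per orbit = (6147.3/86164) × 360° = 25.68°.
Equatorial spacing = 25.68 × 111.2 km/° = 2856 km.
At 30° latitude, spacing = 2856 × cos(30°) = 2473 km.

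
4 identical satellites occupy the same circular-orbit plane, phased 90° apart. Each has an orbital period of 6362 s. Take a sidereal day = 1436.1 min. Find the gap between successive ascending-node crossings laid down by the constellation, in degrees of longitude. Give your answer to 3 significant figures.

Single-satellite node shift = (6362.0/86166) × 360° = 26.58°.
With 4 satellites evenly phased, successive equator crossings are 26.58/4 = 6.645° apart.

6.65°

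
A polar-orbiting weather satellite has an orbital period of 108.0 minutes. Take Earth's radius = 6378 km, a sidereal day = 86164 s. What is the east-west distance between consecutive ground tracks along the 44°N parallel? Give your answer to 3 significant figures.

T = 108.0 min = 6480.0 s.
Node shift per orbit = (6480.0/86164) × 360° = 27.07°.
Equatorial spacing = 27.07 × 111.3 km/° = 3014 km.
At 44° latitude, spacing = 3014 × cos(44°) = 2168 km.

2170 km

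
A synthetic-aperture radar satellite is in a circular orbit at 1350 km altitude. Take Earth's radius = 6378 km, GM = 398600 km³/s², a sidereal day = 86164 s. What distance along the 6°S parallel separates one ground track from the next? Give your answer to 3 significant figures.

3130 km

Semi-major axis a = 6378 + 1350 = 7728 km. Period T = 2π√(a³/μ) = 2π√(7728³/398600) = 6761.0 s = 112.68 min.
Node shift per orbit = (6761.0/86164) × 360° = 28.25°.
Equatorial spacing = 28.25 × 111.3 km/° = 3144 km.
At 6° latitude, spacing = 3144 × cos(6°) = 3127 km.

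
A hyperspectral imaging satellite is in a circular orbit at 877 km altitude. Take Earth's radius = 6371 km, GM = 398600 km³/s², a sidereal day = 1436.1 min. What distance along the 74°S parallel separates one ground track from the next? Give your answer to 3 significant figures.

Semi-major axis a = 6371 + 877 = 7248 km. Period T = 2π√(a³/μ) = 2π√(7248³/398600) = 6141.0 s = 102.35 min.
Node shift per orbit = (6141.0/86166) × 360° = 25.66°.
Equatorial spacing = 25.66 × 111.2 km/° = 2853 km.
At 74° latitude, spacing = 2853 × cos(74°) = 786 km.

786 km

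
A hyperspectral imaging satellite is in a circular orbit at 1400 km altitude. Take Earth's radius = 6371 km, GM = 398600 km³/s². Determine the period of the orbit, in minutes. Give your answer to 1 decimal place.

Semi-major axis a = 6371 + 1400 = 7771 km. Period T = 2π√(a³/μ) = 2π√(7771³/398600) = 6817.5 s = 113.63 min.

113.6 min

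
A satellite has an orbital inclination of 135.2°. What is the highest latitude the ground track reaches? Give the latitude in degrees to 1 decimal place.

44.8°

Retrograde orbit: the ground track reaches ±(180° − i) = ±(180 − 135.2) = ±44.8°.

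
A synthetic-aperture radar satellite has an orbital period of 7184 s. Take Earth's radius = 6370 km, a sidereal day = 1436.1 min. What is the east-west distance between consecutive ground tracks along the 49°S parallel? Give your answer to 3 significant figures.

Node shift per orbit = (7184.0/86166) × 360° = 30.01°.
Equatorial spacing = 30.01 × 111.2 km/° = 3337 km.
At 49° latitude, spacing = 3337 × cos(49°) = 2189 km.

2190 km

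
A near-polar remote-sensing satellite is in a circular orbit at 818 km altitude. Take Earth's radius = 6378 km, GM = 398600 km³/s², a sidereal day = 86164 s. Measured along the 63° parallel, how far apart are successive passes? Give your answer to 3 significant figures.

Semi-major axis a = 6378 + 818 = 7196 km. Period T = 2π√(a³/μ) = 2π√(7196³/398600) = 6075.0 s = 101.25 min.
Node shift per orbit = (6075.0/86164) × 360° = 25.38°.
Equatorial spacing = 25.38 × 111.3 km/° = 2825 km.
At 63° latitude, spacing = 2825 × cos(63°) = 1283 km.

1280 km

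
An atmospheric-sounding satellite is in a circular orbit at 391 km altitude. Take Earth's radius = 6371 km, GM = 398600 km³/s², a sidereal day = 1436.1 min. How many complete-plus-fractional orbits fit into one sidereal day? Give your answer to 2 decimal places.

15.57

Semi-major axis a = 6371 + 391 = 6762 km. Period T = 2π√(a³/μ) = 2π√(6762³/398600) = 5533.8 s = 92.23 min.
Orbits per sidereal day = 86166 / 5533.8 = 15.571.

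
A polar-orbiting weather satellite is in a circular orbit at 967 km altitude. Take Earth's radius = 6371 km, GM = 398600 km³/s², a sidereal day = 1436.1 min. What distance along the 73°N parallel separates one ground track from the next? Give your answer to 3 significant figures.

Semi-major axis a = 6371 + 967 = 7338 km. Period T = 2π√(a³/μ) = 2π√(7338³/398600) = 6255.7 s = 104.26 min.
Node shift per orbit = (6255.7/86166) × 360° = 26.14°.
Equatorial spacing = 26.14 × 111.2 km/° = 2906 km.
At 73° latitude, spacing = 2906 × cos(73°) = 850 km.

850 km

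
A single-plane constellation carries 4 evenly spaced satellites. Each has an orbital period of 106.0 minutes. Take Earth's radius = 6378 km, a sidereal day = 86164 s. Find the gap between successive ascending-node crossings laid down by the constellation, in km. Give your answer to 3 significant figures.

739 km

T = 106.0 min = 6360.0 s.
Single-satellite node shift = (6360.0/86164) × 360° = 26.57°.
With 4 satellites evenly phased, successive equator crossings are 26.57/4 = 6.643° apart.
That is 6.643 × 111.3 = 739 km at the equator.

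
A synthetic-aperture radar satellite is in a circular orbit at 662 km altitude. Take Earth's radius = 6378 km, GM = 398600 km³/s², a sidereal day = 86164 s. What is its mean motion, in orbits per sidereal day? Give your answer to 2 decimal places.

Semi-major axis a = 6378 + 662 = 7040 km. Period T = 2π√(a³/μ) = 2π√(7040³/398600) = 5878.5 s = 97.98 min.
Orbits per sidereal day = 86164 / 5878.5 = 14.657.

14.66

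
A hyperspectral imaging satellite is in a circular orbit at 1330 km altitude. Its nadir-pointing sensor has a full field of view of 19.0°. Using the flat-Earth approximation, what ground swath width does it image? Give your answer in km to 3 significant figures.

445 km

Half-angle = 19.0°/2 = 9.5°.
Swath width ≈ 2h·tan(θ/2) = 2 × 1330 × tan(9.5°) = 445.1 km.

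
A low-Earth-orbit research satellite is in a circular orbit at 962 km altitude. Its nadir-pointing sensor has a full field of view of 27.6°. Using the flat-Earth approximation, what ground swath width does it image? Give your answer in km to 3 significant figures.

473 km

Half-angle = 27.6°/2 = 13.8°.
Swath width ≈ 2h·tan(θ/2) = 2 × 962 × tan(13.8°) = 472.6 km.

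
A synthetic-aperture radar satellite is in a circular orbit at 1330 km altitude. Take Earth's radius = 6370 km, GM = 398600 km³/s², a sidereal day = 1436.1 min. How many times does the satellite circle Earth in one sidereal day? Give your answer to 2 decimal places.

12.81

Semi-major axis a = 6370 + 1330 = 7700 km. Period T = 2π√(a³/μ) = 2π√(7700³/398600) = 6724.3 s = 112.07 min.
Orbits per sidereal day = 86166 / 6724.3 = 12.814.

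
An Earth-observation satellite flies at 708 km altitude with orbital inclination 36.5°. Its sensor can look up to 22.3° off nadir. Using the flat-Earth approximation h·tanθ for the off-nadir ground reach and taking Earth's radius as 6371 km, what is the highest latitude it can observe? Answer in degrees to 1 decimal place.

39.1°

For a prograde orbit the ground track reaches latitude ±i = ±36.5°.
Sensor half-swath on the ground ≈ 708·tan(22.3°) = 290 km = 2.61° of latitude.
Maximum observable latitude ≈ 36.5 + 2.61 = 39.1°.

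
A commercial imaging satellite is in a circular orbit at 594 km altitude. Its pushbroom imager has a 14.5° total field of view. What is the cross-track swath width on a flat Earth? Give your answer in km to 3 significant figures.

151 km

Half-angle = 14.5°/2 = 7.25°.
Swath width ≈ 2h·tan(θ/2) = 2 × 594 × tan(7.25°) = 151.1 km.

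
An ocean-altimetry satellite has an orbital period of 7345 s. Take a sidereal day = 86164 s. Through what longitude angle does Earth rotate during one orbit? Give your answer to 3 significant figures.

During one orbit Earth rotates (7345.0 / 86164) × 360° = 30.69°.

30.7°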